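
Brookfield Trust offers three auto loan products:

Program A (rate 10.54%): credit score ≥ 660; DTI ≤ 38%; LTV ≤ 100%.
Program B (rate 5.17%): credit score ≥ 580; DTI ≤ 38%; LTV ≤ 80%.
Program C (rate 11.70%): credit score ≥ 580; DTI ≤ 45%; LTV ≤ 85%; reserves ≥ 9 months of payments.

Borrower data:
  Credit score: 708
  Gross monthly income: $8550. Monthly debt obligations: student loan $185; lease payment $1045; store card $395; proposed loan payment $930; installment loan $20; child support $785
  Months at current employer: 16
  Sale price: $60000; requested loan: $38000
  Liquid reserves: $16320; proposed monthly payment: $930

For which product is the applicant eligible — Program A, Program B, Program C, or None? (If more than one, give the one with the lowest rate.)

Program C

Total debts = (185 + 1,045 + 395 + 930 + 20 + 785) = 3,360; DTI = 3,360/8,550 = 39.3%.
LTV = 38,000/60,000 = 63.3%.
Reserves = 16,320/930 = 17.5 months.
Program A: score 708 ≥ 660; DTI 39.3% > 38%; LTV 63.3% ≤ 100% → does not qualify.
Program B: score 708 ≥ 580; DTI 39.3% > 38%; LTV 63.3% ≤ 80% → does not qualify.
Program C: score 708 ≥ 580; DTI 39.3% ≤ 45%; LTV 63.3% ≤ 85%; reserves 17.5 ≥ 9 mo → qualifies.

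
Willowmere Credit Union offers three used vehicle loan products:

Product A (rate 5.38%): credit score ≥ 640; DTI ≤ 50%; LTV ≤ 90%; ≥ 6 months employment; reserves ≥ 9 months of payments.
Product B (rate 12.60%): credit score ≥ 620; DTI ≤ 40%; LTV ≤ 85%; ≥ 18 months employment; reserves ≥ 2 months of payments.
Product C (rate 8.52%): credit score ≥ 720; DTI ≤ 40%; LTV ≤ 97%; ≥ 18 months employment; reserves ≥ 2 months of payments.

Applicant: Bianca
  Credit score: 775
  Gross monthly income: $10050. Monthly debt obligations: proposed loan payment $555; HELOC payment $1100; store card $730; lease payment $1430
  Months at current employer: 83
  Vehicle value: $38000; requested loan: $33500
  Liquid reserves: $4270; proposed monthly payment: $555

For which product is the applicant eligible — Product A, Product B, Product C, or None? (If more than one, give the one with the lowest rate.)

Product C

Total debts = (555 + 1,100 + 730 + 1,430) = 3,815; DTI = 3,815/10,050 = 38%.
LTV = 33,500/38,000 = 88.2%.
Reserves = 4,270/555 = 7.7 months.
Product A: score 775 ≥ 640; DTI 38% ≤ 50%; LTV 88.2% ≤ 90%; employment 83 ≥ 6 mo; reserves 7.7 < 9 mo → does not qualify.
Product B: score 775 ≥ 620; DTI 38% ≤ 40%; LTV 88.2% > 85%; employment 83 ≥ 18 mo; reserves 7.7 ≥ 2 mo → does not qualify.
Product C: score 775 ≥ 720; DTI 38% ≤ 40%; LTV 88.2% ≤ 97%; employment 83 ≥ 18 mo; reserves 7.7 ≥ 2 mo → qualifies.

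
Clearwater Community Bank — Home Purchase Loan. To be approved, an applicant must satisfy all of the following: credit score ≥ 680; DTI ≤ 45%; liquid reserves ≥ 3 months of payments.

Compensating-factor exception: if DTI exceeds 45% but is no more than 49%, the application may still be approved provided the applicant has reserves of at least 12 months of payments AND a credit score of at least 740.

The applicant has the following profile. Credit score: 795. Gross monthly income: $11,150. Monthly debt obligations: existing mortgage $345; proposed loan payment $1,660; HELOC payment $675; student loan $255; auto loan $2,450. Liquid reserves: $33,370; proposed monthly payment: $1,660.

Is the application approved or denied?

Approved

Credit score 795 ≥ 680 (meets base)
Total debts = (345 + 1,660 + 675 + 255 + 2,450) = 5,385. DTI: 5,385 ÷ 11,150 = 48.3%, over the 45% base limit.
Reserves = 33,370/1,660 = 20.1 months ≥ 3
DTI 48.3% is within the 45%–49% exception band; checking compensating factors.
Reserves 20.1 ≥ 12 months; credit score 795 ≥ 740.
Both compensating conditions met → exception applies.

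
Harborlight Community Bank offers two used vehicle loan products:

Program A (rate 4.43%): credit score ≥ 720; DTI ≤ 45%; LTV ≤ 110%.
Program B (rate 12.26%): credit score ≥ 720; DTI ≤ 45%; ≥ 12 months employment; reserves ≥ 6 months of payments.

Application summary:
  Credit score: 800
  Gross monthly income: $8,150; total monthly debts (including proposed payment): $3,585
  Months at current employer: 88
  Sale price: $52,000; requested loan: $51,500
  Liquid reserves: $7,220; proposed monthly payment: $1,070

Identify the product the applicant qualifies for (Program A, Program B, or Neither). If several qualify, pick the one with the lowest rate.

DTI = 3,585/8,150 = 44%.
LTV = 51,500/52,000 = 99%.
Reserves = 7,220/1,070 = 6.7 months.
Program A: score 800 ≥ 720; DTI 44% ≤ 45%; LTV 99% ≤ 110% → qualifies.
Program B: score 800 ≥ 720; DTI 44% ≤ 45%; employment 88 ≥ 12 mo; reserves 6.7 ≥ 6 mo → qualifies.
Qualifying: Program A, Program B. Lowest rate is 4.43% → Program A.

Program A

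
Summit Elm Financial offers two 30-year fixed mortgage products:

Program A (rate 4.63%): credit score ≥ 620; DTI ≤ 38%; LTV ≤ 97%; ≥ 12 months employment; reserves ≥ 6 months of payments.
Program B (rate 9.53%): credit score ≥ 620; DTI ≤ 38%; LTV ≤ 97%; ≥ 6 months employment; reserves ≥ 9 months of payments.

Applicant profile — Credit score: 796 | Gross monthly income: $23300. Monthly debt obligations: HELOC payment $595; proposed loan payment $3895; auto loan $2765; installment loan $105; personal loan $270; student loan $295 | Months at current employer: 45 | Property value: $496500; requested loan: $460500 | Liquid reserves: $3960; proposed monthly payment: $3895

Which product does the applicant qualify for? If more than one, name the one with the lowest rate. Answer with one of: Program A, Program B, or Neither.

Neither

Total debts = (595 + 3,895 + 2,765 + 105 + 270 + 295) = 7,925; DTI = 7,925/23,300 = 34%.
LTV = 460,500/496,500 = 92.7%.
Reserves = 3,960/3,895 = 1.0 months.
Program A: score 796 ≥ 620; DTI 34% ≤ 38%; LTV 92.7% ≤ 97%; employment 45 ≥ 12 mo; reserves 1.0 < 6 mo → does not qualify.
Program B: score 796 ≥ 620; DTI 34% ≤ 38%; LTV 92.7% ≤ 97%; employment 45 ≥ 6 mo; reserves 1.0 < 9 mo → does not qualify.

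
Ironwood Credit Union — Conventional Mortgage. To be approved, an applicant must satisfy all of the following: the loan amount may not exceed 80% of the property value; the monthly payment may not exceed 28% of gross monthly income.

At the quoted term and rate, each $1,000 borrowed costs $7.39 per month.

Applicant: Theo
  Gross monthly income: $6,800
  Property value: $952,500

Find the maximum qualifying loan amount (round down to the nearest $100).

$257,600

Payment cap: 28% × $6,800 = $1,904/month.
At $7.39 per $1,000, that supports 1,904/7.39 × 1,000 ≈ $257,645 → $257,600.
LTV cap: 80% × $952,500 = $762,000 → $762,000.
Binding constraint: payment-to-income.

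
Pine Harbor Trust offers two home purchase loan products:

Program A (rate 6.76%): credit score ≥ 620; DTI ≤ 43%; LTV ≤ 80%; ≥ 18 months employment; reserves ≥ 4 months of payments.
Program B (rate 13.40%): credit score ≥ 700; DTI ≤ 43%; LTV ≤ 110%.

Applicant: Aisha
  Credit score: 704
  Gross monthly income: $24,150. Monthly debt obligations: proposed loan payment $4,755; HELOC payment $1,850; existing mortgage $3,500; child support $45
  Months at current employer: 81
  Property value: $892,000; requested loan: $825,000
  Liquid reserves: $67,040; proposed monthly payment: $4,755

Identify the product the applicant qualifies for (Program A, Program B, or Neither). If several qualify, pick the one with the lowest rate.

Total debts = (4,755 + 1,850 + 3,500 + 45) = 10,150; DTI = 10,150/24,150 = 42%.
LTV = 825,000/892,000 = 92.5%.
Reserves = 67,040/4,755 = 14.1 months.
Program A: score 704 ≥ 620; DTI 42% ≤ 43%; LTV 92.5% > 80%; employment 81 ≥ 18 mo; reserves 14.1 ≥ 4 mo → does not qualify.
Program B: score 704 ≥ 700; DTI 42% ≤ 43%; LTV 92.5% ≤ 110% → qualifies.

Program B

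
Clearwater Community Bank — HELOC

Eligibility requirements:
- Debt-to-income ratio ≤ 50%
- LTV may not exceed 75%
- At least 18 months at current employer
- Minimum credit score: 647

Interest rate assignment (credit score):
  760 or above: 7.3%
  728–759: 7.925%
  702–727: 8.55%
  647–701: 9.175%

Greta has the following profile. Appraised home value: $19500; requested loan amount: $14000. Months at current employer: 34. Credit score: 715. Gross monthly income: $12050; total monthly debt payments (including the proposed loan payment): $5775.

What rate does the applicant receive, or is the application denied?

Approved at 8.55%

Credit score 715 ≥ 647 (meets minimum)
Employment 34 ≥ 18 months
Loan-to-value = 14,000/19,500 = 71.8% — pass (75% max)
DTI = 5,775/12,050 = 47.9% ≤ 50%
All requirements met. Score 715 falls in the 702–727 tier → 8.55%.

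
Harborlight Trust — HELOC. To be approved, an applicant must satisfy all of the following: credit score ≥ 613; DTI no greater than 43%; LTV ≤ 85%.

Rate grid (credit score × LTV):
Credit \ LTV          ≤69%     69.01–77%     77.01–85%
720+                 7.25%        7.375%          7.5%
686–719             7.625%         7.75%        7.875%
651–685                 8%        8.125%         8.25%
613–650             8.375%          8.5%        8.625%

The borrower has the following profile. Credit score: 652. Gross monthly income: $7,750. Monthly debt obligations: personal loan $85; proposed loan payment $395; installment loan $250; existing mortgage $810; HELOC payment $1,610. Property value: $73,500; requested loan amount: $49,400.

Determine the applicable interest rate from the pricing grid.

8%

Credit score 652 ≥ 613; Total monthly debts = (85 + 395 + 250 + 810 + 1,610) = 3,150. DTI: 3,150 ÷ 7,750 = 40.6%, within the 43% cap
LTV: 49,400 ÷ 73,500 = 67.2%, within 85% cap
Row: 652 falls in 651–685. Column: 67.2% falls in ≤69%. Rate = 8%.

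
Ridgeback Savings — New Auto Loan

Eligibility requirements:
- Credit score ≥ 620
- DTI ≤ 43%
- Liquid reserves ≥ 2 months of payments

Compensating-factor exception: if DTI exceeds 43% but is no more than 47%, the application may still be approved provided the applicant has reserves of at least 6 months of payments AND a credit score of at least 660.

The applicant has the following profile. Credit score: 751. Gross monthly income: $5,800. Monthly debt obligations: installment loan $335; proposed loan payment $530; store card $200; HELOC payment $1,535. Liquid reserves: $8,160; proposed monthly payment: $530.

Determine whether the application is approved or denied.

Approved

Credit score 751 ≥ 620 (meets base)
Total debts = (335 + 530 + 200 + 1,535) = 2,600. DTI = 2,600/5,800 = 44.8% > 43% — standard DTI limit exceeded.
Reserves: 8,160 ÷ 530 = 15.4 months (meets 2-month minimum)
44.8% falls in the override range (43%–47%), so the compensating-factor test applies.
Reserves 15.4 ≥ 6 months; credit score 751 ≥ 660.
Both override conditions satisfied; DTI exception granted.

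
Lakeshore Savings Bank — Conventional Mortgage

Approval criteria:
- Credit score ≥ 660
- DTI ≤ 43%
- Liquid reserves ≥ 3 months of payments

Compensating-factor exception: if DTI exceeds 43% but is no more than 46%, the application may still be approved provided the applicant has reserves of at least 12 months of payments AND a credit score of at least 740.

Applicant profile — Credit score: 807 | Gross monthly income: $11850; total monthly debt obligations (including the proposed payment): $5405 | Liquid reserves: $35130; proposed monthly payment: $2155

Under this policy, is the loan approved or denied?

Credit score 807 ≥ 660 (meets base)
DTI: 5,405 ÷ 11,850 = 45.6%, over the 43% base limit.
Reserves = 35,130/2,155 = 16.3 months ≥ 3
DTI 45.6% is within the 43%–46% exception band; checking compensating factors.
Override check — reserves: 16.3 mo (ok); score: 807 (ok).
Both override conditions satisfied; DTI exception granted.

Approved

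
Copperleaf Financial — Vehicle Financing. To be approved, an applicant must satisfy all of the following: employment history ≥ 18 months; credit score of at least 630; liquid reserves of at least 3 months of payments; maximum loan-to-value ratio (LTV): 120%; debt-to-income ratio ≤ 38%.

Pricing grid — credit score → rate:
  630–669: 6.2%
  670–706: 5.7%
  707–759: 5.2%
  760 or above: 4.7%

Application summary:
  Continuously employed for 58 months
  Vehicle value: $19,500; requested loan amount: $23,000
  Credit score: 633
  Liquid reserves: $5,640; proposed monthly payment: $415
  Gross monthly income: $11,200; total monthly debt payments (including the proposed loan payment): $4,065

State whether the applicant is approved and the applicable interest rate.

Credit score 633 ≥ 630 (meets minimum)
Liquid reserves cover 5,640/415 = 13.6 months — ≥ 3 required
Employment 58 ≥ 18 months
LTV: 23,000 ÷ 19,500 = 117.9%, within 120% cap
DTI: 4,065 ÷ 11,200 = 36.3%, within the 38% cap
All requirements met. Score 633 falls in the 630–669 tier → 6.2%.

Approved at 6.2%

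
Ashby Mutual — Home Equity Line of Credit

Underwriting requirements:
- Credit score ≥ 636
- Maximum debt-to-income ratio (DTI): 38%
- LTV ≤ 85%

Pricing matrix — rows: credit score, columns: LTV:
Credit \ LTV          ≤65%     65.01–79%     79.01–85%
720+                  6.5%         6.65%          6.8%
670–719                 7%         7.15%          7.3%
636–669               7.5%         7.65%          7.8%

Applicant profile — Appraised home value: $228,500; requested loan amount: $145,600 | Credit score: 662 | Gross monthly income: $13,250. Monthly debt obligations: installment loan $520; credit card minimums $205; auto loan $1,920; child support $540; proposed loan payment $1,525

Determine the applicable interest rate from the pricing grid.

7.5%

Credit score 662 ≥ 636; Total monthly debts = (520 + 205 + 1,920 + 540 + 1,525) = 4,710. DTI = 4,710/13,250 = 35.5% ≤ 38%
LTV = 145,600/228,500 = 63.7% ≤ 85%
Score 662 is in the 636–669 band; LTV 63.7% is in the ≤65% band → 7.5%.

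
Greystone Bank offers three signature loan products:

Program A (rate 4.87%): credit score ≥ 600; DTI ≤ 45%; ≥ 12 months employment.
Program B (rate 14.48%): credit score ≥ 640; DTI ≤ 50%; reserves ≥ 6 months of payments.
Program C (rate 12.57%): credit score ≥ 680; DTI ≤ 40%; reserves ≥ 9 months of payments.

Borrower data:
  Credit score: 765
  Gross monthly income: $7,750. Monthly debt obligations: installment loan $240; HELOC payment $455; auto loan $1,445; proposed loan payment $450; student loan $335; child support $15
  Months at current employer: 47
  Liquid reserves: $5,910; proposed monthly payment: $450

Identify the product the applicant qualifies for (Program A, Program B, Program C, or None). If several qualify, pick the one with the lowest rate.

Total debts = (240 + 455 + 1,445 + 450 + 335 + 15) = 2,940; DTI = 2,940/7,750 = 37.9%.
Reserves = 5,910/450 = 13.1 months.
Program A: score 765 ≥ 600; DTI 37.9% ≤ 45%; employment 47 ≥ 12 mo → qualifies.
Program B: score 765 ≥ 640; DTI 37.9% ≤ 50%; reserves 13.1 ≥ 6 mo → qualifies.
Program C: score 765 ≥ 680; DTI 37.9% ≤ 40%; reserves 13.1 ≥ 9 mo → qualifies.
Qualifying: Program A, Program B, Program C. Lowest rate is 4.87% → Program A.

Program A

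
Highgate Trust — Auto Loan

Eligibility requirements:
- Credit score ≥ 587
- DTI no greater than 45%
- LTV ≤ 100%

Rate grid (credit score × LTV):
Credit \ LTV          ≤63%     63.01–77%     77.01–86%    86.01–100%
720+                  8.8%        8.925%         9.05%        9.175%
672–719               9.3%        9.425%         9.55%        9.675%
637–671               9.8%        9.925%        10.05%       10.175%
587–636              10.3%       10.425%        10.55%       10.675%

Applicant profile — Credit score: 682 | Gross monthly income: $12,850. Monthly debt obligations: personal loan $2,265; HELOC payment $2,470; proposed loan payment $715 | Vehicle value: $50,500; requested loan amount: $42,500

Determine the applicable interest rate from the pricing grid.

Credit score 682 ≥ 587; Total monthly debts = (2,265 + 2,470 + 715) = 5,450. DTI: 5,450 ÷ 12,850 = 42.4%, within the 45% cap
Loan-to-value = 42,500/50,500 = 84.2% — pass (100% max)
Credit 682 → row 672–719; LTV 84.2% → column 77.01–86%. Grid cell → 9.55%.

9.55%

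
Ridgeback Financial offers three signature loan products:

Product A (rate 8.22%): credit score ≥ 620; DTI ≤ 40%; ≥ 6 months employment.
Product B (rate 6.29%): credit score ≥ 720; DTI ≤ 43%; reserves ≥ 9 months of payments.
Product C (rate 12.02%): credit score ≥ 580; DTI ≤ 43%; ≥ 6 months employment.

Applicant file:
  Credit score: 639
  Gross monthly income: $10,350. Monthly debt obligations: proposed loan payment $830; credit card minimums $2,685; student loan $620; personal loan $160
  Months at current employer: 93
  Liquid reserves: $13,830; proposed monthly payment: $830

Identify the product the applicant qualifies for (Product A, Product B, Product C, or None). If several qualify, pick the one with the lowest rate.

Product C

Total debts = (830 + 2,685 + 620 + 160) = 4,295; DTI = 4,295/10,350 = 41.5%.
Reserves = 13,830/830 = 16.7 months.
Product A: score 639 ≥ 620; DTI 41.5% > 40%; employment 93 ≥ 6 mo → does not qualify.
Product B: score 639 < 720; DTI 41.5% ≤ 43%; reserves 16.7 ≥ 9 mo → does not qualify.
Product C: score 639 ≥ 580; DTI 41.5% ≤ 43%; employment 93 ≥ 6 mo → qualifies.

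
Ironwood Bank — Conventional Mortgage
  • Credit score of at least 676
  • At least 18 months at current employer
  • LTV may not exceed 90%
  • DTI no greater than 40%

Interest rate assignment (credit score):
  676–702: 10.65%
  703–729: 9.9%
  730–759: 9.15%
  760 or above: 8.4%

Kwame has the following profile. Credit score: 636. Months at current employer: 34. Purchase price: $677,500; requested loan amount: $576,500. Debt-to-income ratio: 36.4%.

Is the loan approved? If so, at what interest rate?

Credit score 636 < 676 (below minimum)
LTV = 576,500/677,500 = 85.1% ≤ 90%
DTI 36.4% is within the 40% limit
Employment 34 ≥ 18 months
Not all requirements met → denied.

Denied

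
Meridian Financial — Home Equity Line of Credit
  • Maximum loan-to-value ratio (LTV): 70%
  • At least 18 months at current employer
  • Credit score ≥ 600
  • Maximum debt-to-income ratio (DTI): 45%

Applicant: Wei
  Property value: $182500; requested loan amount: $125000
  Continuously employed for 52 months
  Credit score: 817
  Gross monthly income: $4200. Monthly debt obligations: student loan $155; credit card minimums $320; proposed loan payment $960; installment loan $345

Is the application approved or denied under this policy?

Loan-to-value = 125,000/182,500 = 68.5% — pass (70% max)
Employment 52 ≥ 18 months
Credit score 817 ≥ 600 (meets)
Total monthly debts = (155 + 320 + 960 + 345) = 1,780. Debt-to-income = 1,780/4,200 = 42.4% — meets 45% limit
All criteria satisfied.

Approved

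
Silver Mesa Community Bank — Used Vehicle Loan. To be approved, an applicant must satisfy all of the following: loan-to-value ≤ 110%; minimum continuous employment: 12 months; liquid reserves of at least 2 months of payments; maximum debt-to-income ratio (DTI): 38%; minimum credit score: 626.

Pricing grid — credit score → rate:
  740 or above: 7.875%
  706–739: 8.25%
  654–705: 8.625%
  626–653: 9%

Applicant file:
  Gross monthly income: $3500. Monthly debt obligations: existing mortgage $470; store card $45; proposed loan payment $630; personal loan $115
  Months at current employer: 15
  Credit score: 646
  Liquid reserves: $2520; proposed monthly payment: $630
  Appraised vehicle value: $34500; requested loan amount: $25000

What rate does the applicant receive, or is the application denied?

Credit score 646 ≥ 626 (meets minimum)
Reserves: 2,520 ÷ 630 = 4.0 months (meets 2-month minimum)
Employment 15 ≥ 12 months
Total monthly debts = (470 + 45 + 630 + 115) = 1,260. DTI = 1,260/3,500 = 36% ≤ 38%
LTV = 25,000/34,500 = 72.5% ≤ 110%
All requirements met. Score 646 falls in the 626–653 tier → 9%.

Approved at 9%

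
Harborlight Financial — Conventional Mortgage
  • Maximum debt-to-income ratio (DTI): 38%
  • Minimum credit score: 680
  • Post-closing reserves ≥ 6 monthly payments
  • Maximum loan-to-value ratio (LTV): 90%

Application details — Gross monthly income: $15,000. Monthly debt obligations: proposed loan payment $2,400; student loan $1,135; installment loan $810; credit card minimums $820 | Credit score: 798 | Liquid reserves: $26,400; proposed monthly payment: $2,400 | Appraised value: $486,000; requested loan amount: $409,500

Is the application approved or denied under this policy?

Approved

Total monthly debts = (2,400 + 1,135 + 810 + 820) = 5,165. DTI = 5,165/15,000 = 34.4% ≤ 38%
Credit score 798 ≥ 680 (meets)
Reserves = 26,400/2,400 = 11.0 months ≥ 6
LTV: 409,500 ÷ 486,000 = 84.3%, within 90% cap
All criteria satisfied.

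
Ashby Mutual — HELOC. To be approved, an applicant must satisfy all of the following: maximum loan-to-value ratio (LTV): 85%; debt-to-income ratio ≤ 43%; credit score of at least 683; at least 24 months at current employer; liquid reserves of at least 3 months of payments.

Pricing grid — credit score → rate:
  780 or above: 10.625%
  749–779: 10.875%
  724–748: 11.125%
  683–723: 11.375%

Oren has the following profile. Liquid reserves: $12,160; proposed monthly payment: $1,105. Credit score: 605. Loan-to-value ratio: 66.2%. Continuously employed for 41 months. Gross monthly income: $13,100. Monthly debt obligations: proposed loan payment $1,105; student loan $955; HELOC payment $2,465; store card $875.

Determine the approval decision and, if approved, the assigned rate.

Credit score 605 < 683 (below minimum)
Reserves: 12,160 ÷ 1,105 = 11.0 months (meets 3-month minimum)
Employment 41 ≥ 24 months
LTV 66.2% ≤ 85%
Total monthly debts = (1,105 + 955 + 2,465 + 875) = 5,400. Debt-to-income = 5,400/13,100 = 41.2% — meets 43% limit
Not all requirements met → denied.

Denied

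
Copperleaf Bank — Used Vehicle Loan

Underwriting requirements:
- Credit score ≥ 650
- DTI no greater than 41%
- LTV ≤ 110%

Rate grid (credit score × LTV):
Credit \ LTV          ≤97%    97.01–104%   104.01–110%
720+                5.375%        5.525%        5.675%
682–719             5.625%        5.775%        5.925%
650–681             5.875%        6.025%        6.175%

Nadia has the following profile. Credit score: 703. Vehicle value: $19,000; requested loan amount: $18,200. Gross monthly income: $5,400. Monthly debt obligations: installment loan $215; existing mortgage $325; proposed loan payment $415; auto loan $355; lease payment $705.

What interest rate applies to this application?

Credit score 703 ≥ 650; Total monthly debts = (215 + 325 + 415 + 355 + 705) = 2,015. DTI = 2,015/5,400 = 37.3% ≤ 41%
Loan-to-value = 18,200/19,000 = 95.8% — pass (110% max)
Credit 703 → row 682–719; LTV 95.8% → column ≤97%. Grid cell → 5.625%.

5.625%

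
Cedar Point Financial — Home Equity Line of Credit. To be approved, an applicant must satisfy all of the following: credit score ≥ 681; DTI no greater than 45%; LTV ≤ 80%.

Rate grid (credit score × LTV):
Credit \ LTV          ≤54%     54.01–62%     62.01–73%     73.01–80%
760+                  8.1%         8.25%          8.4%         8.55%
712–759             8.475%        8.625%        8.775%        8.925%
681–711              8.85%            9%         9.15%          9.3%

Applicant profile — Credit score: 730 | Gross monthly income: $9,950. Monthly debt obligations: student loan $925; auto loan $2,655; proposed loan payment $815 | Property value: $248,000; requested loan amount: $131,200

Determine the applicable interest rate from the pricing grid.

8.475%

Credit score 730 ≥ 681; Total monthly debts = (925 + 2,655 + 815) = 4,395. Debt-to-income = 4,395/9,950 = 44.2% — meets 45% limit
LTV: 131,200 ÷ 248,000 = 52.9%, within 80% cap
Credit 730 → row 712–759; LTV 52.9% → column ≤54%. Grid cell → 8.475%.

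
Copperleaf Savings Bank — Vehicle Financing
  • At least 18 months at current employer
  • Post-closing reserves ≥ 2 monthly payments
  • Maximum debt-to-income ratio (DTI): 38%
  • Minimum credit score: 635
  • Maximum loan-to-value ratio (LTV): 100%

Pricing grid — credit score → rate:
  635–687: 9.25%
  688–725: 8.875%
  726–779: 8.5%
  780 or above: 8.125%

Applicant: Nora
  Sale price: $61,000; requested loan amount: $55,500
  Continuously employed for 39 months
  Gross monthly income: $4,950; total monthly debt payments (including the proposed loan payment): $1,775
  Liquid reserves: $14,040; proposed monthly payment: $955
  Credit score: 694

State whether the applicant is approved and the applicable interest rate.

Approved at 8.875%

Credit score 694 ≥ 635 (meets minimum)
Employment 39 ≥ 18 months
Reserves: 14,040 ÷ 955 = 14.7 months (meets 2-month minimum)
LTV: 55,500 ÷ 61,000 = 91%, within 100% cap
DTI = 1,775/4,950 = 35.9% ≤ 38%
All requirements met. Score 694 falls in the 688–725 tier → 8.875%.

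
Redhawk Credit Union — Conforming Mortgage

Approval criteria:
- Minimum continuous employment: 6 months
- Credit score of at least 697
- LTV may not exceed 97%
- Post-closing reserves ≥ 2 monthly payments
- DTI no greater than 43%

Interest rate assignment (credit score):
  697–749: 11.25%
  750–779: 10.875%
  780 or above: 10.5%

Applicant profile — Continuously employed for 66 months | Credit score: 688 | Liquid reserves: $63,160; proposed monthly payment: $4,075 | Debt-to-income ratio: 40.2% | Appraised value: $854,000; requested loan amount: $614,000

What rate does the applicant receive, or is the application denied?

Credit score 688 < 697 (below minimum)
Reserves = 63,160/4,075 = 15.5 months ≥ 2
Employment 66 ≥ 6 months
LTV: 614,000 ÷ 854,000 = 71.9%, within 97% cap
Debt-to-income 40.2% vs 43% cap — pass
Not all requirements met → denied.

Denied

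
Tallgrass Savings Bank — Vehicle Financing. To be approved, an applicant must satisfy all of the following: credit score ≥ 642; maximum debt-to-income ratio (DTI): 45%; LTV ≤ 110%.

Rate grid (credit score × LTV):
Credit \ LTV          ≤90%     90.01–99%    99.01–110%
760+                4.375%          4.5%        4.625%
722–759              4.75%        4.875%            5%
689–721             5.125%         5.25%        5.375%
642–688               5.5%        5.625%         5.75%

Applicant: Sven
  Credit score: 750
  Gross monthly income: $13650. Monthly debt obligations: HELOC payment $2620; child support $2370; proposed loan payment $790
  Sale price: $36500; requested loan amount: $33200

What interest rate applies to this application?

Credit score 750 ≥ 642; Total monthly debts = (2,620 + 2,370 + 790) = 5,780. DTI: 5,780 ÷ 13,650 = 42.3%, within the 45% cap
Loan-to-value = 33,200/36,500 = 91% — pass (110% max)
Score 750 is in the 722–759 band; LTV 91% is in the 90.01–99% band → 4.875%.

4.875%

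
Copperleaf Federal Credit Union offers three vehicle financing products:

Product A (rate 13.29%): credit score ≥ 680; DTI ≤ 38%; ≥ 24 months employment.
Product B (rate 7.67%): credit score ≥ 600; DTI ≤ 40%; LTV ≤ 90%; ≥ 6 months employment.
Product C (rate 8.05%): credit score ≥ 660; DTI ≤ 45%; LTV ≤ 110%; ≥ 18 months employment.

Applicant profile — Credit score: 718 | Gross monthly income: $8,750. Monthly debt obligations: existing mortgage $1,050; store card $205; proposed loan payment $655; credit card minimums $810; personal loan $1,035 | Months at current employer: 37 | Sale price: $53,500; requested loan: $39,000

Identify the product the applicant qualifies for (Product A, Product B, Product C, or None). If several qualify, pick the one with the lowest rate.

Total debts = (1,050 + 205 + 655 + 810 + 1,035) = 3,755; DTI = 3,755/8,750 = 42.9%.
LTV = 39,000/53,500 = 72.9%.
Product A: score 718 ≥ 680; DTI 42.9% > 38%; employment 37 ≥ 24 mo → does not qualify.
Product B: score 718 ≥ 600; DTI 42.9% > 40%; LTV 72.9% ≤ 90%; employment 37 ≥ 6 mo → does not qualify.
Product C: score 718 ≥ 660; DTI 42.9% ≤ 45%; LTV 72.9% ≤ 110%; employment 37 ≥ 18 mo → qualifies.

Product C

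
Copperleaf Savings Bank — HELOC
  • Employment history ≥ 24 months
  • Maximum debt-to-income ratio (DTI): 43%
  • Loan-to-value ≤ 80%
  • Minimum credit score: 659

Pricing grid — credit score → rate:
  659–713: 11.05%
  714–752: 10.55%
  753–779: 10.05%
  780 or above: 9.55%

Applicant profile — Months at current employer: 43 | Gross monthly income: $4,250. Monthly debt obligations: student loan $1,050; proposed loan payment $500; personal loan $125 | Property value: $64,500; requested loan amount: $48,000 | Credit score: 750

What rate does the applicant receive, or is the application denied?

Approved at 10.55%

Credit score 750 ≥ 659 (meets minimum)
LTV = 48,000/64,500 = 74.4% ≤ 80%
Total monthly debts = (1,050 + 500 + 125) = 1,675. DTI: 1,675 ÷ 4,250 = 39.4%, within the 43% cap
Employment 43 ≥ 24 months
All requirements met. Score 750 falls in the 714–752 tier → 10.55%.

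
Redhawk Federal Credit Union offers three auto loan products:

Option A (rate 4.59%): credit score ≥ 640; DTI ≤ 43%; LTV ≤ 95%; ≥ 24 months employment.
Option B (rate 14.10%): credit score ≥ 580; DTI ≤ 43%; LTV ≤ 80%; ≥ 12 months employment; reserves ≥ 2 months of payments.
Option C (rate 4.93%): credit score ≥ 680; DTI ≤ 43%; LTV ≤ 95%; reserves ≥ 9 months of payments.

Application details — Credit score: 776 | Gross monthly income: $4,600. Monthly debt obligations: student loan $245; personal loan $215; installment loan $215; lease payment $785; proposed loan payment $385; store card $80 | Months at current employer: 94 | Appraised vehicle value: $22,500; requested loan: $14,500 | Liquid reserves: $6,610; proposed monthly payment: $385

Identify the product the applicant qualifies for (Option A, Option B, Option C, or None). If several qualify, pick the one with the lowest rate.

Option A

Total debts = (245 + 215 + 215 + 785 + 385 + 80) = 1,925; DTI = 1,925/4,600 = 41.8%.
LTV = 14,500/22,500 = 64.4%.
Reserves = 6,610/385 = 17.2 months.
Option A: score 776 ≥ 640; DTI 41.8% ≤ 43%; LTV 64.4% ≤ 95%; employment 94 ≥ 24 mo → qualifies.
Option B: score 776 ≥ 580; DTI 41.8% ≤ 43%; LTV 64.4% ≤ 80%; employment 94 ≥ 12 mo; reserves 17.2 ≥ 2 mo → qualifies.
Option C: score 776 ≥ 680; DTI 41.8% ≤ 43%; LTV 64.4% ≤ 95%; reserves 17.2 ≥ 9 mo → qualifies.
Qualifying: Option A, Option B, Option C. Lowest rate is 4.59% → Option A.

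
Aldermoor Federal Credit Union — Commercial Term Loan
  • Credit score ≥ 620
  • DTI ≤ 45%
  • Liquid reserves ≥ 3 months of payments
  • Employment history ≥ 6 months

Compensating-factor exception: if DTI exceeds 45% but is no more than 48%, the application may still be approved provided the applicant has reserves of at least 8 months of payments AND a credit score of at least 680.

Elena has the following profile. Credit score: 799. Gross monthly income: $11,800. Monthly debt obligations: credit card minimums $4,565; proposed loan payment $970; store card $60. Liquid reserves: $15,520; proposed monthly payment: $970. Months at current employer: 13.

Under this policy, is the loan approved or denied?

Approved

Credit score 799 ≥ 620 (meets base)
Total debts = (4,565 + 970 + 60) = 5,595. DTI = 5,595/11,800 = 47.4% > 45% — standard DTI limit exceeded.
Reserves: 15,520 ÷ 970 = 16.0 months (meets 3-month minimum)
Employment 13 ≥ 6 months
47.4% falls in the override range (45%–48%), so the compensating-factor test applies.
Override check — reserves: 16.0 mo (ok); score: 799 (ok).
Both override conditions satisfied; DTI exception granted.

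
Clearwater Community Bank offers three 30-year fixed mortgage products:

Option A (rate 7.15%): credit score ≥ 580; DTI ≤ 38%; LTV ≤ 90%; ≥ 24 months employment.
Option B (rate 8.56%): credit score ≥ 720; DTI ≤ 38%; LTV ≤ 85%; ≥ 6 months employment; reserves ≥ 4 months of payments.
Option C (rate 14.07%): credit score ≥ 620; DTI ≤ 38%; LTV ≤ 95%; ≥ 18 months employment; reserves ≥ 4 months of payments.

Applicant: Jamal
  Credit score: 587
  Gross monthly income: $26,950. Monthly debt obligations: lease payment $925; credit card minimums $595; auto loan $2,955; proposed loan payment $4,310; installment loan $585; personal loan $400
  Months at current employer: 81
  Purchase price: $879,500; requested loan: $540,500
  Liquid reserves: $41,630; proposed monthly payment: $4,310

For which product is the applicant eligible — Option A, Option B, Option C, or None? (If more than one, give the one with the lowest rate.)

Total debts = (925 + 595 + 2,955 + 4,310 + 585 + 400) = 9,770; DTI = 9,770/26,950 = 36.3%.
LTV = 540,500/879,500 = 61.5%.
Reserves = 41,630/4,310 = 9.7 months.
Option A: score 587 ≥ 580; DTI 36.3% ≤ 38%; LTV 61.5% ≤ 90%; employment 81 ≥ 24 mo → qualifies.
Option B: score 587 < 720; DTI 36.3% ≤ 38%; LTV 61.5% ≤ 85%; employment 81 ≥ 6 mo; reserves 9.7 ≥ 4 mo → does not qualify.
Option C: score 587 < 620; DTI 36.3% ≤ 38%; LTV 61.5% ≤ 95%; employment 81 ≥ 18 mo; reserves 9.7 ≥ 4 mo → does not qualify.

Option A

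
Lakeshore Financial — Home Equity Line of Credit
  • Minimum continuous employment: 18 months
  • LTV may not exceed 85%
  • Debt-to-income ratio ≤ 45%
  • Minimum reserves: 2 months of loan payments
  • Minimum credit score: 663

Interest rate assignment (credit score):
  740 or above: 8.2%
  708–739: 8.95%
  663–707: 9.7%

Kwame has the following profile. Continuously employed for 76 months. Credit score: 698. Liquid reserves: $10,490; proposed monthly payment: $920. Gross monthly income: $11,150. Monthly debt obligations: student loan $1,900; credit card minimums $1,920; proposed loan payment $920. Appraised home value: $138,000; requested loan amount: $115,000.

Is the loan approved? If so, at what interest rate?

Approved at 9.7%

Credit score 698 ≥ 663 (meets minimum)
Liquid reserves cover 10,490/920 = 11.4 months — ≥ 2 required
Total monthly debts = (1,900 + 1,920 + 920) = 4,740. Debt-to-income = 4,740/11,150 = 42.5% — meets 45% limit
LTV = 115,000/138,000 = 83.3% ≤ 85%
Employment 76 ≥ 18 months
All requirements met. Score 698 falls in the 663–707 tier → 9.7%.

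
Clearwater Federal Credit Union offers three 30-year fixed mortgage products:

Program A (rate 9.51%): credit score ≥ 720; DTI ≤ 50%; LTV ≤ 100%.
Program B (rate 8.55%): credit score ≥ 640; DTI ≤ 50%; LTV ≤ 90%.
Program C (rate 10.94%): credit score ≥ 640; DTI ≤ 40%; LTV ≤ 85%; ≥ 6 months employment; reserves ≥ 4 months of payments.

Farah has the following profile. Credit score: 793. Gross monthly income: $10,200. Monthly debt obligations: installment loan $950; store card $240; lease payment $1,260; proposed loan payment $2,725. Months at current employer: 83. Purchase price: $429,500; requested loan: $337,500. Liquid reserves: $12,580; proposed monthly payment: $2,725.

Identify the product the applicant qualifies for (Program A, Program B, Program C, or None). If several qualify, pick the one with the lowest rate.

None

Total debts = (950 + 240 + 1,260 + 2,725) = 5,175; DTI = 5,175/10,200 = 50.7%.
LTV = 337,500/429,500 = 78.6%.
Reserves = 12,580/2,725 = 4.6 months.
Program A: score 793 ≥ 720; DTI 50.7% > 50%; LTV 78.6% ≤ 100% → does not qualify.
Program B: score 793 ≥ 640; DTI 50.7% > 50%; LTV 78.6% ≤ 90% → does not qualify.
Program C: score 793 ≥ 640; DTI 50.7% > 40%; LTV 78.6% ≤ 85%; employment 83 ≥ 6 mo; reserves 4.6 ≥ 4 mo → does not qualify.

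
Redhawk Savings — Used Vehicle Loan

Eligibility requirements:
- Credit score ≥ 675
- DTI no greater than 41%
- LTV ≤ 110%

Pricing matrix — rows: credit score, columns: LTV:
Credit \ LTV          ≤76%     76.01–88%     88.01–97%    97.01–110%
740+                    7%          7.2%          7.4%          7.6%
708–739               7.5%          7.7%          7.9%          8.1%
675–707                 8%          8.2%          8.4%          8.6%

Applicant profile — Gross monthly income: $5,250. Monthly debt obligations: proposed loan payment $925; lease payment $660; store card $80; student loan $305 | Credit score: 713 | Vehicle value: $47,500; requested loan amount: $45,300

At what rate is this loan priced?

7.9%

Credit score 713 ≥ 675; Total monthly debts = (925 + 660 + 80 + 305) = 1,970. Debt-to-income = 1,970/5,250 = 37.5% — meets 41% limit
Loan-to-value = 45,300/47,500 = 95.4% — pass (110% max)
Row: 713 falls in 708–739. Column: 95.4% falls in 88.01–97%. Rate = 7.9%.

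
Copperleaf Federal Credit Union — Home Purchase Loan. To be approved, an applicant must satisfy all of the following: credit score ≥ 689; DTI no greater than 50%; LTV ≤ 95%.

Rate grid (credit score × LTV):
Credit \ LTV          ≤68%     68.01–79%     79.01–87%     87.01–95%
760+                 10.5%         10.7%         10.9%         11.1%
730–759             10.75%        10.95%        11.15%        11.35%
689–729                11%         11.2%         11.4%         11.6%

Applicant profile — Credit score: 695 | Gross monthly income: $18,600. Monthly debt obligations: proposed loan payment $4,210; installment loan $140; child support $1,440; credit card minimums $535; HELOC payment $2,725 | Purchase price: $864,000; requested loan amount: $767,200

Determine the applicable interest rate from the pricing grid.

Credit score 695 ≥ 689; Total monthly debts = (4,210 + 140 + 1,440 + 535 + 2,725) = 9,050. DTI = 9,050/18,600 = 48.7% ≤ 50%
LTV = 767,200/864,000 = 88.8% ≤ 95%
Row: 695 falls in 689–729. Column: 88.8% falls in 87.01–95%. Rate = 11.6%.

11.6%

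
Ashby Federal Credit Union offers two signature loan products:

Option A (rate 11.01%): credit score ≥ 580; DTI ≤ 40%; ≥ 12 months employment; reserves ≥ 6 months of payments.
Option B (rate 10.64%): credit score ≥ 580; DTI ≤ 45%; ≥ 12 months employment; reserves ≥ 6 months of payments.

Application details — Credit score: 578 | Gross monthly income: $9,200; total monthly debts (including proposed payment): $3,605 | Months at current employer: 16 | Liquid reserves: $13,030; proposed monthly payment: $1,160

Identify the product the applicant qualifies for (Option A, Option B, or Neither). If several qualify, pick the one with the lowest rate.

Neither

DTI = 3,605/9,200 = 39.2%.
Reserves = 13,030/1,160 = 11.2 months.
Option A: score 578 < 580; DTI 39.2% ≤ 40%; employment 16 ≥ 12 mo; reserves 11.2 ≥ 6 mo → does not qualify.
Option B: score 578 < 580; DTI 39.2% ≤ 45%; employment 16 ≥ 12 mo; reserves 11.2 ≥ 6 mo → does not qualify.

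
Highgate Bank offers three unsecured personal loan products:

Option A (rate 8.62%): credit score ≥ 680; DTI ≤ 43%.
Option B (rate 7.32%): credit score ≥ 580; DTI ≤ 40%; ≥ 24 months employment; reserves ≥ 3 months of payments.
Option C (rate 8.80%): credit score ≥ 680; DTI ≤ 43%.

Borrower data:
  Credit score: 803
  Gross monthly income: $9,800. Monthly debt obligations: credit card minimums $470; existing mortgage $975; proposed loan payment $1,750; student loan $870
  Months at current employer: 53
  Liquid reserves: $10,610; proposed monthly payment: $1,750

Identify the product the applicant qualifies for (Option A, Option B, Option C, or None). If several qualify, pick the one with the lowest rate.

Option A

Total debts = (470 + 975 + 1,750 + 870) = 4,065; DTI = 4,065/9,800 = 41.5%.
Reserves = 10,610/1,750 = 6.1 months.
Option A: score 803 ≥ 680; DTI 41.5% ≤ 43% → qualifies.
Option B: score 803 ≥ 580; DTI 41.5% > 40%; employment 53 ≥ 24 mo; reserves 6.1 ≥ 3 mo → does not qualify.
Option C: score 803 ≥ 680; DTI 41.5% ≤ 43% → qualifies.
Qualifying: Option A, Option C. Lowest rate is 8.62% → Option A.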